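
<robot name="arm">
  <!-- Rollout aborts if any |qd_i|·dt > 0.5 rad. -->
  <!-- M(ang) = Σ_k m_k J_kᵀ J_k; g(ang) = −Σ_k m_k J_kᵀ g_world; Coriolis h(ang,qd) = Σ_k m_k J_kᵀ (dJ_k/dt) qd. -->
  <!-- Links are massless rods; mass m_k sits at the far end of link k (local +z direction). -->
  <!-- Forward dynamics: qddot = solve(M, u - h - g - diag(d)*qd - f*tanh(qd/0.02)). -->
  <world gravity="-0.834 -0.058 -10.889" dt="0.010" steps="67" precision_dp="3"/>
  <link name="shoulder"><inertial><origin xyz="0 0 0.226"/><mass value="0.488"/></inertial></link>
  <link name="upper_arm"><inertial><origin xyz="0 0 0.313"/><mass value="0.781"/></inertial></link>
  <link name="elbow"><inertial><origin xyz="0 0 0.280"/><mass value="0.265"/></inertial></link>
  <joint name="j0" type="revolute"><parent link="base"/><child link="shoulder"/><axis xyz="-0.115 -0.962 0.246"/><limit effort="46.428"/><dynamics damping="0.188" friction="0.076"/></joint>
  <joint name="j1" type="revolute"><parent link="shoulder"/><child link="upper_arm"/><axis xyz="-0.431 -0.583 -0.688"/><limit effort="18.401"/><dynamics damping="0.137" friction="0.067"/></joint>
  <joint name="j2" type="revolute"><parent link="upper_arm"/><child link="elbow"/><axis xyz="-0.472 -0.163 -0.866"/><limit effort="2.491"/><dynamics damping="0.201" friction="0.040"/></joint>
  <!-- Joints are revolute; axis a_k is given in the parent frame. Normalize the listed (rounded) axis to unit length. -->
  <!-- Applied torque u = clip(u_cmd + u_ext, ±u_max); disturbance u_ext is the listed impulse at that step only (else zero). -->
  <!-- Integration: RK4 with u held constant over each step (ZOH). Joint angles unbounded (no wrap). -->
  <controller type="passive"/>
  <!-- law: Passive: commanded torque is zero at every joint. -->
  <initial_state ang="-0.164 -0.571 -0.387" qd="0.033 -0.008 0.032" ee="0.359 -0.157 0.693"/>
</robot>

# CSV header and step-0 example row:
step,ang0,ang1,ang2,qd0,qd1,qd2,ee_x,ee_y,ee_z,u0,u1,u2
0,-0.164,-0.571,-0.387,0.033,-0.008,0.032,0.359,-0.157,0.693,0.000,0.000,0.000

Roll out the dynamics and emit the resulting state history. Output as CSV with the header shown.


step,ang0,ang1,ang2,qd0,qd1,qd2,ee_x,ee_y,ee_z,u0,u1,u2
1,-0.163,-0.573,-0.386,0.135,-0.361,0.030,0.359,-0.157,0.693,0.000,0.000,0.000
2,-0.161,-0.578,-0.386,0.212,-0.669,0.062,0.360,-0.157,0.692,0.000,0.000,0.000
3,-0.159,-0.586,-0.386,0.264,-0.917,0.041,0.361,-0.157,0.691,0.000,0.000,0.000
4,-0.156,-0.596,-0.387,0.297,-1.123,-0.001,0.363,-0.157,0.689,0.000,0.000,0.000
5,-0.153,-0.608,-0.387,0.316,-1.301,-0.040,0.365,-0.157,0.687,0.000,0.000,0.000
6,-0.150,-0.622,-0.387,0.320,-1.450,-0.089,0.368,-0.157,0.685,0.000,0.000,0.000
7,-0.147,-0.637,-0.388,0.321,-1.605,-0.054,0.371,-0.157,0.682,0.000,0.000,0.000
8,-0.144,-0.654,-0.389,0.308,-1.729,-0.057,0.375,-0.157,0.678,0.000,0.000,0.000
9,-0.141,-0.672,-0.389,0.286,-1.835,-0.072,0.380,-0.157,0.674,0.000,0.000,0.000
10,-0.138,-0.691,-0.390,0.257,-1.927,-0.089,0.385,-0.157,0.670,0.000,0.000,0.000
11,-0.136,-0.710,-0.391,0.221,-2.008,-0.105,0.390,-0.157,0.665,0.000,0.000,0.000
12,-0.134,-0.731,-0.392,0.178,-2.081,-0.118,0.396,-0.157,0.660,0.000,0.000,0.000
13,-0.132,-0.752,-0.393,0.129,-2.146,-0.127,0.402,-0.157,0.655,0.000,0.000,0.000
14,-0.131,-0.774,-0.395,0.075,-2.204,-0.134,0.409,-0.156,0.648,0.000,0.000,0.000
15,-0.131,-0.796,-0.396,0.017,-2.258,-0.136,0.416,-0.156,0.642,0.000,0.000,0.000
16,-0.131,-0.819,-0.397,-0.031,-2.334,-0.130,0.424,-0.155,0.635,0.000,0.000,0.000
17,-0.131,-0.843,-0.399,-0.081,-2.412,-0.128,0.432,-0.154,0.627,0.000,0.000,0.000
18,-0.132,-0.867,-0.400,-0.138,-2.478,-0.128,0.441,-0.153,0.619,0.000,0.000,0.000
19,-0.134,-0.892,-0.401,-0.203,-2.534,-0.127,0.450,-0.152,0.610,0.000,0.000,0.000
20,-0.136,-0.918,-0.402,-0.276,-2.583,-0.122,0.459,-0.151,0.601,0.000,0.000,0.000
21,-0.139,-0.944,-0.404,-0.354,-2.627,-0.114,0.468,-0.150,0.591,0.000,0.000,0.000
22,-0.143,-0.970,-0.405,-0.439,-2.665,-0.103,0.478,-0.148,0.581,0.000,0.000,0.000
23,-0.148,-0.997,-0.406,-0.529,-2.700,-0.089,0.488,-0.147,0.569,0.000,0.000,0.000
24,-0.154,-1.024,-0.407,-0.625,-2.731,-0.072,0.499,-0.145,0.557,0.000,0.000,0.000
25,-0.161,-1.052,-0.407,-0.727,-2.760,-0.053,0.510,-0.143,0.545,0.000,0.000,0.000
26,-0.169,-1.079,-0.408,-0.833,-2.785,-0.035,0.521,-0.141,0.531,0.000,0.000,0.000
27,-0.177,-1.107,-0.408,-0.946,-2.807,-0.026,0.532,-0.139,0.517,0.000,0.000,0.000
28,-0.188,-1.135,-0.408,-1.063,-2.821,-0.046,0.543,-0.137,0.502,0.000,0.000,0.000
29,-0.199,-1.164,-0.408,-1.186,-2.835,-0.059,0.555,-0.135,0.486,0.000,0.000,0.000
30,-0.211,-1.192,-0.408,-1.314,-2.849,-0.057,0.566,-0.133,0.468,0.000,0.000,0.000
31,-0.225,-1.221,-0.409,-1.448,-2.860,-0.064,0.577,-0.131,0.450,0.000,0.000,0.000
32,-0.240,-1.250,-0.409,-1.588,-2.871,-0.059,0.589,-0.129,0.431,0.000,0.000,0.000
33,-0.257,-1.278,-0.409,-1.735,-2.880,-0.044,0.600,-0.127,0.411,0.000,0.000,0.000
34,-0.275,-1.307,-0.409,-1.887,-2.888,-0.018,0.611,-0.124,0.390,0.000,0.000,0.000
35,-0.295,-1.336,-0.409,-2.047,-2.893,0.012,0.622,-0.122,0.367,0.000,0.000,0.000
36,-0.316,-1.365,-0.408,-2.213,-2.897,0.054,0.633,-0.120,0.344,0.000,0.000,0.000
37,-0.339,-1.394,-0.408,-2.386,-2.894,0.076,0.643,-0.118,0.319,0.000,0.000,0.000
38,-0.364,-1.423,-0.408,-2.565,-2.879,0.047,0.652,-0.116,0.292,0.000,0.000,0.000
39,-0.390,-1.452,-0.407,-2.752,-2.865,0.058,0.661,-0.114,0.265,0.000,0.000,0.000
40,-0.419,-1.480,-0.406,-2.946,-2.847,0.088,0.669,-0.113,0.236,0.000,0.000,0.000
41,-0.449,-1.509,-0.405,-3.148,-2.825,0.128,0.676,-0.111,0.206,0.000,0.000,0.000
42,-0.482,-1.537,-0.404,-3.357,-2.796,0.174,0.682,-0.110,0.175,0.000,0.000,0.000
43,-0.516,-1.564,-0.402,-3.574,-2.759,0.223,0.687,-0.108,0.142,0.000,0.000,0.000
44,-0.553,-1.592,-0.399,-3.797,-2.713,0.276,0.691,-0.108,0.108,0.000,0.000,0.000
45,-0.592,-1.619,-0.396,-4.028,-2.656,0.330,0.693,-0.107,0.073,0.000,0.000,0.000
46,-0.634,-1.645,-0.393,-4.265,-2.589,0.386,0.693,-0.106,0.037,0.000,0.000,0.000
47,-0.678,-1.670,-0.389,-4.508,-2.509,0.444,0.692,-0.106,-0.000,0.000,0.000,0.000
48,-0.724,-1.695,-0.384,-4.756,-2.416,0.503,0.688,-0.106,-0.038,0.000,0.000,0.000
49,-0.773,-1.719,-0.379,-5.009,-2.307,0.564,0.683,-0.107,-0.078,0.000,0.000,0.000
50,-0.824,-1.741,-0.373,-5.264,-2.183,0.626,0.675,-0.108,-0.117,0.000,0.000,0.000
51,-0.878,-1.762,-0.366,-5.522,-2.042,0.690,0.665,-0.109,-0.158,0.000,0.000,0.000
52,-0.935,-1.782,-0.359,-5.781,-1.883,0.755,0.652,-0.111,-0.198,0.000,0.000,0.000
53,-0.994,-1.800,-0.351,-6.039,-1.705,0.821,0.636,-0.113,-0.239,0.000,0.000,0.000
54,-1.055,-1.816,-0.342,-6.294,-1.508,0.887,0.617,-0.115,-0.280,0.000,0.000,0.000
55,-1.120,-1.830,-0.333,-6.545,-1.290,0.954,0.596,-0.118,-0.320,0.000,0.000,0.000
56,-1.186,-1.842,-0.323,-6.790,-1.053,1.021,0.571,-0.122,-0.360,0.000,0.000,0.000
57,-1.255,-1.851,-0.313,-7.027,-0.796,1.087,0.543,-0.126,-0.399,0.000,0.000,0.000
58,-1.327,-1.858,-0.302,-7.255,-0.521,1.152,0.512,-0.130,-0.437,0.000,0.000,0.000
59,-1.400,-1.861,-0.290,-7.472,-0.227,1.214,0.478,-0.135,-0.473,0.000,0.000,0.000
60,-1.476,-1.862,-0.277,-7.676,0.079,1.286,0.441,-0.140,-0.507,0.000,0.000,0.000
61,-1.554,-1.860,-0.264,-7.866,0.381,1.385,0.401,-0.145,-0.539,0.000,0.000,0.000
62,-1.633,-1.854,-0.250,-8.040,0.700,1.453,0.358,-0.151,-0.569,0.000,0.000,0.000
63,-1.715,-1.846,-0.235,-8.201,1.032,1.502,0.312,-0.157,-0.595,0.000,0.000,0.000
64,-1.797,-1.834,-0.220,-8.346,1.372,1.538,0.264,-0.163,-0.619,0.000,0.000,0.000
65,-1.881,-1.818,-0.204,-8.477,1.717,1.561,0.214,-0.170,-0.638,0.000,0.000,0.000
66,-1.967,-1.799,-0.189,-8.593,2.066,1.571,0.162,-0.176,-0.655,0.000,0.000,0.000
67,-2.053,-1.777,-0.173,-8.696,2.414,1.568,0.109,-0.183,-0.667,,,


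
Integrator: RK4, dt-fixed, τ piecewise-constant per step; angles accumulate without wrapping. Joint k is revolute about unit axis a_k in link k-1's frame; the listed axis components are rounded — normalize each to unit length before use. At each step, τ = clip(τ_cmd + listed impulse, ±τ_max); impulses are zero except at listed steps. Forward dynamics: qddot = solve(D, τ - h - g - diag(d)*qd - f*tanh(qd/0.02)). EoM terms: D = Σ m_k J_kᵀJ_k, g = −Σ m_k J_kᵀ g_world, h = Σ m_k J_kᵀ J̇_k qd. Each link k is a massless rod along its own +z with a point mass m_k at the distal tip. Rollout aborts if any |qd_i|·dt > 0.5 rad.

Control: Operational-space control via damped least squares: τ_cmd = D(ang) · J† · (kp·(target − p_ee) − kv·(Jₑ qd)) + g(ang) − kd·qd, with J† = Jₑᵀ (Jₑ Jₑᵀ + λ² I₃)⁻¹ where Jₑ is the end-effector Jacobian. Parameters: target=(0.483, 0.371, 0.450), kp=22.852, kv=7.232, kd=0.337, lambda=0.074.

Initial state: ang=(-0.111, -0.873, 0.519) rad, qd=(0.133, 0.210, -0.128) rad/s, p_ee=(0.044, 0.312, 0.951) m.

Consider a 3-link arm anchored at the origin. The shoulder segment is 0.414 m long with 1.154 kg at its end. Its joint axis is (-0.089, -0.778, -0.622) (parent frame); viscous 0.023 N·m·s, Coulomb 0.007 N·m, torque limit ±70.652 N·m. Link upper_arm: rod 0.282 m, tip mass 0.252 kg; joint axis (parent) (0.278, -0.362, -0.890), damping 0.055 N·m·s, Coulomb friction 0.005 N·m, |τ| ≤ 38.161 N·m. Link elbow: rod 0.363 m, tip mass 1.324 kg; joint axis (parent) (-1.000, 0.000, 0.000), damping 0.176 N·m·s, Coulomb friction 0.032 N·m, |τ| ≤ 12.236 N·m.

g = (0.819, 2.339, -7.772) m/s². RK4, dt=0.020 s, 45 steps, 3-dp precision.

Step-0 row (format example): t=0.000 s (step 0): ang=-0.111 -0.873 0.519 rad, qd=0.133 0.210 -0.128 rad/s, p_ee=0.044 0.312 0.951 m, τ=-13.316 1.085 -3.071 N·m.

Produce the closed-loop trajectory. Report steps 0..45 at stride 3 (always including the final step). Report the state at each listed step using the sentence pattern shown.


t=0.060 s (step 3): ang=-0.171 -0.884 0.570 rad, qd=-1.965 -0.782 1.458 rad/s, p_ee=0.060 0.316 0.941 m, τ=-7.066 1.445 -2.882 N·m.
t=0.120 s (step 6): ang=-0.332 -0.943 0.681 rad, qd=-3.299 -0.945 2.200 rad/s, p_ee=0.101 0.325 0.914 m, τ=-2.529 1.056 -2.134 N·m.
t=0.180 s (step 9): ang=-0.551 -0.981 0.821 rad, qd=-3.872 -0.291 2.357 rad/s, p_ee=0.156 0.326 0.878 m, τ=2.319 -0.039 -1.070 N·m.
t=0.240 s (step 12): ang=-0.781 -0.987 0.948 rad, qd=-3.744 0.027 1.812 rad/s, p_ee=0.220 0.326 0.835 m, τ=6.112 -0.963 0.018 N·m.
t=0.300 s (step 15): ang=-0.996 -0.987 1.039 rad, qd=-3.427 -0.032 1.255 rad/s, p_ee=0.283 0.332 0.790 m, τ=8.006 -1.511 0.842 N·m.
t=0.360 s (step 18): ang=-1.192 -0.993 1.102 rad, qd=-3.092 -0.190 0.905 rad/s, p_ee=0.339 0.343 0.744 m, τ=9.173 -1.814 1.389 N·m.
t=0.420 s (step 21): ang=-1.367 -1.009 1.150 rad, qd=-2.739 -0.328 0.712 rad/s, p_ee=0.385 0.358 0.699 m, τ=9.898 -1.927 1.704 N·m.
t=0.480 s (step 24): ang=-1.520 -1.031 1.190 rad, qd=-2.367 -0.400 0.616 rad/s, p_ee=0.420 0.373 0.656 m, τ=10.257 -1.894 1.825 N·m.
t=0.540 s (step 27): ang=-1.651 -1.056 1.225 rad, qd=-1.990 -0.412 0.568 rad/s, p_ee=0.447 0.386 0.617 m, τ=10.318 -1.758 1.792 N·m.
t=0.600 s (step 30): ang=-1.759 -1.080 1.258 rad, qd=-1.628 -0.382 0.538 rad/s, p_ee=0.466 0.397 0.583 m, τ=10.162 -1.564 1.656 N·m.
t=0.660 s (step 33): ang=-1.847 -1.101 1.290 rad, qd=-1.297 -0.331 0.512 rad/s, p_ee=0.479 0.404 0.554 m, τ=9.873 -1.349 1.465 N·m.
t=0.720 s (step 36): ang=-1.916 -1.119 1.320 rad, qd=-1.008 -0.273 0.482 rad/s, p_ee=0.488 0.408 0.530 m, τ=9.523 -1.141 1.255 N·m.
t=0.780 s (step 39): ang=-1.969 -1.134 1.348 rad, qd=-0.765 -0.218 0.448 rad/s, p_ee=0.493 0.410 0.511 m, τ=9.163 -0.956 1.053 N·m.
t=0.840 s (step 42): ang=-2.008 -1.145 1.373 rad, qd=-0.568 -0.169 0.409 rad/s, p_ee=0.497 0.410 0.496 m, τ=8.827 -0.800 0.870 N·m.
t=0.900 s (step 45): ang=-2.037 -1.154 1.397 rad, qd=-0.411 -0.128 0.369 rad/s, p_ee=0.498 0.408 0.485 m.


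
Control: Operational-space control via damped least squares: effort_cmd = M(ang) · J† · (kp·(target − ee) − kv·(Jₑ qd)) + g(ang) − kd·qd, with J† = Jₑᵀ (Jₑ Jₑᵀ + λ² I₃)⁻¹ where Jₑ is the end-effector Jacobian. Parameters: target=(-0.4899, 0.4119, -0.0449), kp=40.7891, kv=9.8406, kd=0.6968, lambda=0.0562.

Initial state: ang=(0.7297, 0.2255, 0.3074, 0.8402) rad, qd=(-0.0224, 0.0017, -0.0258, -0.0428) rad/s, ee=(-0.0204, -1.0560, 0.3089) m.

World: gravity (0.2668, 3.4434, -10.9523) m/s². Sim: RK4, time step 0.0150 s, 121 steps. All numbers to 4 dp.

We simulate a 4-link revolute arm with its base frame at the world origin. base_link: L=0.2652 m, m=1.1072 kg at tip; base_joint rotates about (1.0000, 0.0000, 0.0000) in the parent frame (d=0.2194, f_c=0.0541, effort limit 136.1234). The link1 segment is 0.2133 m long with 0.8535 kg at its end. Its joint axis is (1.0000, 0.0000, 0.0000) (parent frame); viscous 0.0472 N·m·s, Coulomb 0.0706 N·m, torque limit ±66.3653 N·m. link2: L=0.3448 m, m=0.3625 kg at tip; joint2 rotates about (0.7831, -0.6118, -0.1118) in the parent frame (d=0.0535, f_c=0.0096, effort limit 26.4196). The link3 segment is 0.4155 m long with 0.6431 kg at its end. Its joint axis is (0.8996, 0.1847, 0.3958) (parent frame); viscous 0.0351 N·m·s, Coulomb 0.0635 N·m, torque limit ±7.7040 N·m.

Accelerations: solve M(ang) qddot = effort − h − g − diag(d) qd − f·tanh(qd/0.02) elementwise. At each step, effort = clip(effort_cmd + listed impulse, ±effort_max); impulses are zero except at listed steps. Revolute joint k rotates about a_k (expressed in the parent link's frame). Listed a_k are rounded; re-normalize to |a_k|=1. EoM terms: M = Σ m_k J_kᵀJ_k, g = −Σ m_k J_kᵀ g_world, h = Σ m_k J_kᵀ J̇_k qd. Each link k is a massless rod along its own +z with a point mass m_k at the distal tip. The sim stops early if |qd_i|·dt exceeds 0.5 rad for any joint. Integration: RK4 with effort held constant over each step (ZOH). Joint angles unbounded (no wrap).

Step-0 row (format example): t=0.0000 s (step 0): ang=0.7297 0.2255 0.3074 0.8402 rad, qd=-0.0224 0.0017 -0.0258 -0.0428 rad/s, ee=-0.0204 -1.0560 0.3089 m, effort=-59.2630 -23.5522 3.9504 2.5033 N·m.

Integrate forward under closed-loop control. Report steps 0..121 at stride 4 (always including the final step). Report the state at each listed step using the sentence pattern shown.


t=0.0600 s (step 4): ang=0.5489 0.2793 0.4953 1.0082 rad, qd=-5.0348 1.5078 5.4896 3.6781 rad/s, ee=-0.0508 -0.9718 0.2972 m, effort=-25.3010 -12.1830 -1.2466 -1.1207 N·m.
t=0.1200 s (step 8): ang=0.2127 0.3542 0.9014 1.1670 rad, qd=-5.9057 0.8399 7.6239 1.2633 rad/s, ee=-0.1135 -0.7984 0.2834 m, effort=-8.2882 -5.1734 -3.3061 -0.4229 N·m.
t=0.1800 s (step 12): ang=-0.1509 0.3822 1.3584 1.1542 rad, qd=-6.2659 0.1754 7.2994 -1.5160 rad/s, ee=-0.1711 -0.6120 0.2663 m, effort=-2.3039 -3.3883 -4.7180 0.3330 N·m.
t=0.2400 s (step 16): ang=-0.5472 0.3845 1.7551 1.0140 rad, qd=-7.0264 -0.0444 5.8690 -2.9212 rad/s, ee=-0.2079 -0.4468 0.2439 m, effort=0.0139 -3.0494 -5.3195 0.4500 N·m.
t=0.3000 s (step 20): ang=-1.0005 0.3719 2.0691 0.8223 rad, qd=-8.1489 -0.4462 4.6935 -3.3979 rad/s, ee=-0.2269 -0.3155 0.2248 m, effort=-1.0719 -2.9854 -5.1191 0.2844 N·m.
t=0.3600 s (step 24): ang=-1.5390 0.3276 2.3279 0.6100 rad, qd=-9.9198 -1.0825 4.0226 -3.6857 rad/s, ee=-0.2367 -0.2131 0.2215 m, effort=-6.2907 -3.2807 -3.7731 0.2493 N·m.
t=0.4200 s (step 28): ang=-2.2069 0.2434 2.5577 0.3827 rad, qd=-12.3603 -1.7029 3.6437 -3.8210 rad/s, ee=-0.2422 -0.1123 0.2391 m, effort=-9.1271 -2.1357 -1.2769 0.2635 N·m.
t=0.4800 s (step 32): ang=-2.9921 0.1348 2.7548 0.1735 rad, qd=-13.2411 -1.8164 2.7742 -2.8839 rad/s, ee=-0.2412 0.0212 0.2473 m, effort=3.9567 4.1278 1.4828 -0.3751 N·m.
t=0.5400 s (step 36): ang=-3.7142 0.0291 2.8807 0.0526 rad, qd=-10.3838 -1.6906 1.4217 -1.1712 rad/s, ee=-0.2318 0.1630 0.1862 m, effort=13.1952 9.7994 4.7305 -1.4464 N·m.
t=0.6000 s (step 40): ang=-4.2053 -0.0691 2.9323 0.0145 rad, qd=-5.8030 -1.5821 0.3230 -0.2201 rad/s, ee=-0.2230 0.2417 0.0702 m, effort=19.1670 13.3174 6.3862 -1.8198 N·m.
t=0.6600 s (step 44): ang=-4.3929 -0.1589 2.9187 0.0155 rad, qd=-0.4887 -1.3126 -0.8152 0.2165 rad/s, ee=-0.2287 0.2574 -0.0299 m, effort=18.1664 13.0550 6.8364 -1.4427 N·m.
t=0.7200 s (step 48): ang=-4.3029 -0.2108 2.8360 0.0358 rad, qd=3.0235 -0.3467 -1.8522 0.3782 rad/s, ee=-0.2571 0.2601 -0.0831 m, effort=5.2973 7.9196 7.6378 -0.5904 N·m.
t=0.7800 s (step 52): ang=-4.0831 -0.2077 2.7152 0.0488 rad, qd=3.9964 0.3893 -2.0765 0.0436 rad/s, ee=-0.3025 0.2731 -0.0986 m, effort=-3.8502 3.7408 7.8798 0.4200 N·m.
t=0.8400 s (step 56): ang=-3.8493 -0.1722 2.5947 0.0454 rad, qd=3.6930 0.6993 -1.8811 -0.1508 rad/s, ee=-0.3500 0.2927 -0.0944 m, effort=-7.0270 1.8443 7.6978 0.9326 N·m.
t=0.9000 s (step 60): ang=-3.6471 -0.1315 2.4932 0.0329 rad, qd=3.0223 0.6314 -1.4968 -0.2447 rad/s, ee=-0.3899 0.3135 -0.0835 m, effort=-7.1022 1.3952 7.3728 1.1722 N·m.
t=0.9600 s (step 64): ang=-3.4872 -0.0984 2.4146 0.0185 rad, qd=2.3142 0.4672 -1.1330 -0.2243 rad/s, ee=-0.4197 0.3330 -0.0718 m, effort=-5.8981 1.5591 7.0697 1.2591 N·m.
t=1.0200 s (step 68): ang=-3.3673 -0.0752 2.3558 0.0068 rad, qd=1.7005 0.3105 -0.8365 -0.1632 rad/s, ee=-0.4406 0.3501 -0.0616 m, effort=-4.3711 1.9141 6.8295 1.3003 N·m.
t=1.0800 s (step 72): ang=-3.2803 -0.0604 2.3127 -0.0011 rad, qd=1.2171 0.1907 -0.6096 -0.1040 rad/s, ee=-0.4548 0.3643 -0.0536 m, effort=-2.9516 2.2796 6.6587 1.3372 N·m.
t=1.1400 s (step 76): ang=-3.2186 -0.0516 2.2814 -0.0060 rad, qd=0.8571 0.1069 -0.4415 -0.0602 rad/s, ee=-0.4643 0.3757 -0.0479 m, effort=-1.7882 2.5930 6.5490 1.3771 N·m.
t=1.2000 s (step 80): ang=-3.1753 -0.0470 2.2588 -0.0087 rad, qd=0.5985 0.0506 -0.3189 -0.0328 rad/s, ee=-0.4707 0.3846 -0.0443 m, effort=-0.8960 2.8410 6.4856 1.4180 N·m.
t=1.2600 s (step 84): ang=-3.1452 -0.0450 2.2424 -0.0102 rad, qd=0.4141 0.0225 -0.2336 -0.0185 rad/s, ee=-0.4750 0.3915 -0.0422 m, effort=-0.2393 3.0195 6.4547 1.4591 N·m.
t=1.3200 s (step 88): ang=-3.1245 -0.0440 2.2302 -0.0111 rad, qd=0.2804 0.0235 -0.1799 -0.0098 rad/s, ee=-0.4781 0.3967 -0.0412 m, effort=0.2298 3.1327 6.4439 1.4962 N·m.
t=1.3800 s (step 92): ang=-3.1103 -0.0435 2.2212 -0.0121 rad, qd=0.1900 0.0211 -0.1366 -0.0095 rad/s, ee=-0.4804 0.4006 -0.0410 m, effort=0.5603 3.2160 6.4356 1.5306 N·m.
t=1.4400 s (step 96): ang=-3.1005 -0.0431 2.2145 -0.0129 rad, qd=0.1293 0.0170 -0.1038 -0.0082 rad/s, ee=-0.4822 0.4035 -0.0412 m, effort=0.7893 3.2772 6.4305 1.5542 N·m.
t=1.5000 s (step 100): ang=-3.0938 -0.0429 2.2095 -0.0137 rad, qd=0.0881 0.0142 -0.0793 -0.0069 rad/s, ee=-0.4835 0.4057 -0.0416 m, effort=0.9468 3.3197 6.4267 1.5707 N·m.
t=1.5600 s (step 104): ang=-3.0891 -0.0429 2.2057 -0.0144 rad, qd=0.0601 0.0126 -0.0610 -0.0057 rad/s, ee=-0.4846 0.4073 -0.0422 m, effort=1.0545 3.3482 6.4232 1.5823 N·m.
t=1.6200 s (step 108): ang=-3.0859 -0.0429 2.2029 -0.0150 rad, qd=0.0410 0.0120 -0.0474 -0.0046 rad/s, ee=-0.4853 0.4086 -0.0427 m, effort=1.1276 3.3668 6.4199 1.5906 N·m.
t=1.6800 s (step 112): ang=-3.0835 -0.0430 2.2008 -0.0156 rad, qd=0.0285 0.0113 -0.0371 -0.0039 rad/s, ee=-0.4860 0.4095 -0.0432 m, effort=1.1761 3.3787 6.4166 1.5965 N·m.
t=1.7400 s (step 116): ang=-3.0818 -0.0432 2.1993 -0.0162 rad, qd=0.0206 0.0103 -0.0292 -0.0034 rad/s, ee=-0.4865 0.4102 -0.0436 m, effort=1.2071 3.3860 6.4134 1.6007 N·m.
t=1.8000 s (step 120): ang=-3.0804 -0.0434 2.1982 -0.0168 rad, qd=0.0157 0.0093 -0.0232 -0.0030 rad/s, ee=-0.4869 0.4107 -0.0440 m, effort=1.2265 3.3900 6.4104 1.6037 N·m.
t=1.8150 s (step 121): ang=-3.0802 -0.0434 2.1979 -0.0169 rad, qd=0.0147 0.0092 -0.0220 -0.0029 rad/s, ee=-0.4869 0.4108 -0.0440 m.


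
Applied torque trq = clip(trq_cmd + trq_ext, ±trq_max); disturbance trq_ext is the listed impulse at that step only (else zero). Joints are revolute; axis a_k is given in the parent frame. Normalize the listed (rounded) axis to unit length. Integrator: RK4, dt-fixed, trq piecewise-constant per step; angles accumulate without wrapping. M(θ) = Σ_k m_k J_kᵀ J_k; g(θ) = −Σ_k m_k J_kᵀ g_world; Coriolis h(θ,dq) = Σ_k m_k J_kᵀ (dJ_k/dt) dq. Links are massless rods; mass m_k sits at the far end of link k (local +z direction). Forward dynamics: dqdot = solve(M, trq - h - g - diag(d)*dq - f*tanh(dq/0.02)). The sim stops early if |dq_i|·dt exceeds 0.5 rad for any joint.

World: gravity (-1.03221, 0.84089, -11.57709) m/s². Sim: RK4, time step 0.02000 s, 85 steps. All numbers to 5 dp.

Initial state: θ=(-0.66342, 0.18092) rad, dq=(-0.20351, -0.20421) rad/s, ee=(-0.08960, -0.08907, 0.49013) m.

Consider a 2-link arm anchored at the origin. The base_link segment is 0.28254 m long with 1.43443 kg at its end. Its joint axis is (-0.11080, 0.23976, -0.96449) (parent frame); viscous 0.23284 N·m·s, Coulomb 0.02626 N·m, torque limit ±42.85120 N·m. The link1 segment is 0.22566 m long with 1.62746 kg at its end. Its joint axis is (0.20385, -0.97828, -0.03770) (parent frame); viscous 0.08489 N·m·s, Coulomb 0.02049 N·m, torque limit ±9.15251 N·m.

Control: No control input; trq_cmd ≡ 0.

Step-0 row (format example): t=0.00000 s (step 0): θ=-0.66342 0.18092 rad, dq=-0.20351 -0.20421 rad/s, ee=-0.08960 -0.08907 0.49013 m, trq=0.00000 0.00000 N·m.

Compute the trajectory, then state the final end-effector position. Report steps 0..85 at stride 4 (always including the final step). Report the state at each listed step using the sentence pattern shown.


t=0.08000 s (step 4): θ=-0.64743 0.23963 rad, dq=0.41356 1.57487 rad/s, ee=-0.09740 -0.09588 0.48575 m, trq=0.00000 0.00000 N·m.
t=0.16000 s (step 8): θ=-0.60782 0.43548 rad, dq=0.53399 3.38770 rad/s, ee=-0.12382 -0.11743 0.46612 m, trq=0.00000 0.00000 N·m.
t=0.24000 s (step 12): θ=-0.57129 0.79599 rad, dq=0.30286 5.72971 rad/s, ee=-0.16711 -0.15026 0.41172 m, trq=0.00000 0.00000 N·m.
t=0.32000 s (step 16): θ=-0.57536 1.36795 rad, dq=-0.55203 8.62871 rad/s, ee=-0.19986 -0.17787 0.29155 m, trq=0.00000 0.00000 N·m.
t=0.40000 s (step 20): θ=-0.71754 2.16516 rad, dq=-3.89491 11.01724 rad/s, ee=-0.14487 -0.15613 0.11943 m, trq=0.00000 0.00000 N·m.
t=0.48000 s (step 24): θ=-1.63100 3.00976 rad, dq=-20.04226 8.64355 rad/s, ee=-0.01640 -0.05150 0.04221 m, trq=0.00000 0.00000 N·m.
t=0.56000 s (step 28): θ=-2.32032 3.48629 rad, dq=-1.63655 4.12513 rad/s, ee=-0.07056 -0.00468 0.07802 m, trq=0.00000 0.00000 N·m.
t=0.64000 s (step 32): θ=-2.38360 3.70869 rad, dq=-0.51580 1.41867 rad/s, ee=-0.10792 0.00200 0.10899 m, trq=0.00000 0.00000 N·m.
t=0.72000 s (step 36): θ=-2.43203 3.71394 rad, dq=-0.73384 -1.23470 rad/s, ee=-0.10997 -0.00351 0.10856 m, trq=0.00000 0.00000 N·m.
t=0.80000 s (step 40): θ=-2.49810 3.52538 rad, dq=-0.84976 -3.35284 rad/s, ee=-0.07896 -0.01674 0.07967 m, trq=0.00000 0.00000 N·m.
t=0.88000 s (step 44): θ=-2.54851 3.20289 rad, dq=-0.31818 -4.51288 rad/s, ee=-0.01598 -0.03725 0.04684 m, trq=0.00000 0.00000 N·m.
t=0.96000 s (step 48): θ=-2.57037 2.84289 rad, dq=-0.31549 -4.24599 rad/s, ee=0.05893 -0.06710 0.03552 m, trq=0.00000 0.00000 N·m.
t=1.04000 s (step 52): θ=-2.59344 2.55507 rad, dq=-0.21387 -2.79462 rad/s, ee=0.11674 -0.09550 0.04617 m, trq=0.00000 0.00000 N·m.
t=1.12000 s (step 56): θ=-2.59952 2.41251 rad, dq=0.06561 -0.71643 rad/s, ee=0.14255 -0.11105 0.05759 m, trq=0.00000 0.00000 N·m.
t=1.20000 s (step 60): θ=-2.58393 2.43999 rad, dq=0.31094 1.35032 rad/s, ee=0.13642 -0.10983 0.05478 m, trq=0.00000 0.00000 N·m.
t=1.28000 s (step 64): θ=-2.55490 2.61480 rad, dq=0.36547 2.89907 rad/s, ee=0.10254 -0.09262 0.04204 m, trq=0.00000 0.00000 N·m.
t=1.36000 s (step 68): θ=-2.53562 2.88024 rad, dq=0.05506 3.56913 rad/s, ee=0.04945 -0.06506 0.03526 m, trq=0.00000 0.00000 N·m.
t=1.44000 s (step 72): θ=-2.53567 3.15572 rad, dq=0.01527 3.13718 rad/s, ee=-0.00671 -0.04046 0.04392 m, trq=0.00000 0.00000 N·m.
t=1.52000 s (step 76): θ=-2.53444 3.35928 rad, dq=-0.00314 1.84577 rad/s, ee=-0.04751 -0.02714 0.06008 m, trq=0.00000 0.00000 N·m.
t=1.60000 s (step 80): θ=-2.53783 3.44056 rad, dq=-0.10230 0.16424 rad/s, ee=-0.06317 -0.02338 0.06863 m, trq=0.00000 0.00000 N·m.
t=1.68000 s (step 84): θ=-2.55141 3.38958 rad, dq=-0.21073 -1.38734 rad/s, ee=-0.05324 -0.02655 0.06288 m, trq=0.00000 0.00000 N·m.
t=1.70000 s (step 85): θ=-2.55560 3.35852 rad, dq=-0.20599 -1.71357 rad/s, ee=-0.04710 -0.02828 0.05970 m.
final ee position (m): -0.04710 -0.02828 0.05970


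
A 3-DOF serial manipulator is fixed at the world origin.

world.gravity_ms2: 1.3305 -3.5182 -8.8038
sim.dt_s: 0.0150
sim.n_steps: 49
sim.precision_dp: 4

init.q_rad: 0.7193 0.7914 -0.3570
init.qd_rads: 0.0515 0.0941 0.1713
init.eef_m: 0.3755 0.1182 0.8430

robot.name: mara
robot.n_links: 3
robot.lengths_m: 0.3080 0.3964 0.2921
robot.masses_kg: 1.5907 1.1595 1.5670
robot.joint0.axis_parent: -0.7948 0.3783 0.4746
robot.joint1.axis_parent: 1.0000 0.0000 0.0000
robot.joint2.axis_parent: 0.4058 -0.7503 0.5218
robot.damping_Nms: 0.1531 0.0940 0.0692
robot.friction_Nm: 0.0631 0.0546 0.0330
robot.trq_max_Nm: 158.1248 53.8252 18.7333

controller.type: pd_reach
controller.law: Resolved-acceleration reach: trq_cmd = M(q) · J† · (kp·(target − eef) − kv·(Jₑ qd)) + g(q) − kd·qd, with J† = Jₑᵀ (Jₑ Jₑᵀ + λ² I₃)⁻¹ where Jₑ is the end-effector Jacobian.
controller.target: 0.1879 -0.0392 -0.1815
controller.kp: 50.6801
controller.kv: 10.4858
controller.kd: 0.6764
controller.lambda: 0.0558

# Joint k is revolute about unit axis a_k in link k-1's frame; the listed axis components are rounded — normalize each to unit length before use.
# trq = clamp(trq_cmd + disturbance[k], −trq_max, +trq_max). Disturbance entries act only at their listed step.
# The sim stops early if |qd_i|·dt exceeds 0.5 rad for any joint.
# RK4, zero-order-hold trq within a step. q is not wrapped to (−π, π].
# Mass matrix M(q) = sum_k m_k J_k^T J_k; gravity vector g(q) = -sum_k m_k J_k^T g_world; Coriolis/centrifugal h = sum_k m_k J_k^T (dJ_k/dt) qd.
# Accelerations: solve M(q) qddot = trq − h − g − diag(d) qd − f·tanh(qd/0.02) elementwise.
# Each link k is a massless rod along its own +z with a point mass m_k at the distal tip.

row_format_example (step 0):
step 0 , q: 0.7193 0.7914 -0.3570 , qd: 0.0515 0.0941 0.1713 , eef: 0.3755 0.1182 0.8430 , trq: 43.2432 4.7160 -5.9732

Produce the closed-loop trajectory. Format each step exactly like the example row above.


step 1 , q: 0.7328 0.8068 -0.3358 , qd: 1.7425 1.9414 2.6280 , eef: 0.3774 0.1168 0.8404 , trq: 44.7396 -0.2665 -6.3411
step 2 , q: 0.7698 0.8470 -0.2819 , qd: 3.1676 3.3815 4.5288 , eef: 0.3829 0.1142 0.8326 , trq: 48.8206 -4.7931 -6.0034
step 3 , q: 0.8276 0.9067 -0.1996 , qd: 4.5092 4.5356 6.3880 , eef: 0.3911 0.1113 0.8187 , trq: 47.6980 -7.6997 -5.3233
step 4 , q: 0.9038 0.9809 -0.0924 , qd: 5.6293 5.3159 7.8136 , eef: 0.4006 0.1090 0.7980 , trq: 37.9318 -8.1531 -4.1301
step 5 , q: 0.9938 1.0636 0.0292 , qd: 6.3640 5.7048 8.3252 , eef: 0.4103 0.1079 0.7700 , trq: 23.5780 -6.8221 -2.4756
step 6 , q: 1.0921 1.1502 0.1518 , qd: 6.7450 5.8443 7.9736 , eef: 0.4194 0.1083 0.7356 , trq: 10.1135 -4.9815 -0.7397
step 7 , q: 1.1944 1.2380 0.2653 , qd: 6.9150 5.8860 7.1296 , eef: 0.4277 0.1101 0.6962 , trq: -0.2293 -3.3355 0.7430
step 8 , q: 1.2986 1.3263 0.3646 , qd: 6.9911 5.9040 6.1051 , eef: 0.4345 0.1128 0.6535 , trq: -7.4666 -2.0351 1.8576
step 9 , q: 1.4037 1.4149 0.4483 , qd: 7.0378 5.9169 5.0716 , eef: 0.4397 0.1160 0.6092 , trq: -12.2506 -1.0191 2.6308
step 10 , q: 1.5095 1.5036 0.5171 , qd: 7.0853 5.9220 4.1085 , eef: 0.4430 0.1192 0.5644 , trq: -15.2292 -0.1905 3.1341
step 11 , q: 1.6162 1.5924 0.5721 , qd: 7.1472 5.9124 3.2472 , eef: 0.4442 0.1222 0.5200 , trq: -16.9094 0.5314 3.4387
step 12 , q: 1.7240 1.6809 0.6151 , qd: 7.2288 5.8833 2.4955 , eef: 0.4433 0.1247 0.4768 , trq: -17.6644 1.2047 3.6021
step 13 , q: 1.8332 1.7688 0.6475 , qd: 7.3323 5.8339 1.8484 , eef: 0.4403 0.1267 0.4353 , trq: -17.7636 1.8696 3.6680
step 14 , q: 1.9441 1.8558 0.6709 , qd: 7.4583 5.7660 1.2940 , eef: 0.4353 0.1282 0.3961 , trq: -17.3998 2.5545 3.6695
step 15 , q: 2.0571 1.9418 0.6867 , qd: 7.6068 5.6841 0.8172 , eef: 0.4287 0.1291 0.3594 , trq: -16.7088 3.2794 3.6315
step 16 , q: 2.1725 2.0264 0.6957 , qd: 7.7774 5.5935 0.4016 , eef: 0.4207 0.1297 0.3255 , trq: -15.7841 4.0595 3.5729
step 17 , q: 2.2907 2.1097 0.6988 , qd: 7.9697 5.5007 0.0309 , eef: 0.4116 0.1300 0.2945 , trq: -14.6879 4.9054 3.5080
step 18 , q: 2.4119 2.1916 0.6967 , qd: 8.1844 5.4097 -0.2967 , eef: 0.4016 0.1301 0.2664 , trq: -13.4589 5.8254 3.4289
step 19 , q: 2.5365 2.2723 0.6898 , qd: 8.4211 5.3314 -0.6139 , eef: 0.3912 0.1303 0.2412 , trq: -12.1191 6.8224 3.3636
step 20 , q: 2.6649 2.3519 0.6781 , qd: 8.6818 5.2739 -0.9382 , eef: 0.3805 0.1307 0.2189 , trq: -10.6820 7.8976 3.3198
step 21 , q: 2.7974 2.4309 0.6614 , qd: 8.9700 5.2455 -1.2840 , eef: 0.3700 0.1315 0.1992 , trq: -9.1605 9.0454 3.2994
step 22 , q: 2.9345 2.5098 0.6393 , qd: 9.2902 5.2546 -1.6669 , eef: 0.3598 0.1328 0.1822 , trq: -7.5827 10.2434 3.3029
step 23 , q: 3.0767 2.5891 0.6110 , qd: 9.6451 5.3080 -2.1037 , eef: 0.3503 0.1347 0.1674 , trq: -6.0270 11.4228 3.3284
step 24 , q: 3.2245 2.6695 0.5756 , qd: 10.0272 5.4057 -2.6092 , eef: 0.3416 0.1375 0.1549 , trq: -4.7022 12.3944 3.3675
step 25 , q: 3.3779 2.7516 0.5322 , qd: 10.3964 5.5283 -3.1850 , eef: 0.3339 0.1411 0.1444 , trq: -4.0843 12.7044 3.3940
step 26 , q: 3.5359 2.8353 0.4799 , qd: 10.6374 5.6092 -3.7884 , eef: 0.3276 0.1459 0.1358 , trq: -4.9356 11.5537 3.3429
step 27 , q: 3.6948 2.9188 0.4193 , qd: 10.5165 5.5064 -4.2782 , eef: 0.3228 0.1517 0.1289 , trq: -7.6014 8.3853 3.1022
step 28 , q: 3.8472 2.9980 0.3539 , qd: 9.7618 5.0458 -4.4155 , eef: 0.3196 0.1585 0.1234 , trq: -10.8650 4.1477 2.5807
step 29 , q: 3.9830 3.0673 0.2901 , qd: 8.3306 4.1859 -4.0447 , eef: 0.3178 0.1658 0.1187 , trq: -12.9081 0.7845 1.8315
step 30 , q: 4.0942 3.1218 0.2349 , qd: 6.4976 3.0811 -3.2674 , eef: 0.3170 0.1730 0.1141 , trq: -13.2526 -0.7603 1.0527
step 31 , q: 4.1774 3.1594 0.1927 , qd: 4.6018 1.9335 -2.3351 , eef: 0.3167 0.1795 0.1091 , trq: -12.4557 -0.7205 0.4453
step 32 , q: 4.2333 3.1804 0.1640 , qd: 2.8578 0.8771 -1.4668 , eef: 0.3167 0.1848 0.1031 , trq: -11.1195 0.3447 0.1157
step 33 , q: 4.2649 3.1868 0.1472 , qd: 1.3566 -0.0258 -0.7864 , eef: 0.3170 0.1887 0.0960 , trq: -9.5848 1.9827 0.0798
step 34 , q: 4.2760 3.1809 0.1387 , qd: 0.1238 -0.7521 -0.3424 , eef: 0.3177 0.1911 0.0877 , trq: -7.9807 3.9090 0.3020
step 35 , q: 4.2706 3.1655 0.1353 , qd: -0.8355 -1.2977 -0.1330 , eef: 0.3190 0.1921 0.0784 , trq: -6.3284 6.0068 0.7226
step 36 , q: 4.2529 3.1433 0.1334 , qd: -1.5292 -1.6669 -0.1300 , eef: 0.3209 0.1919 0.0681 , trq: -4.5544 8.2202 1.2749
step 37 , q: 4.2268 3.1168 0.1302 , qd: -1.9434 -1.8561 -0.3042 , eef: 0.3236 0.1908 0.0572 , trq: -2.6008 10.5088 1.9005
step 38 , q: 4.1968 3.0890 0.1233 , qd: -2.0517 -1.8590 -0.6209 , eef: 0.3268 0.1890 0.0457 , trq: -0.5206 12.7567 2.5416
step 39 , q: 4.1676 3.0624 0.1109 , qd: -1.8378 -1.6791 -1.0325 , eef: 0.3304 0.1868 0.0340 , trq: 1.4517 14.7260 3.1353
step 40 , q: 4.1439 3.0398 0.0920 , qd: -1.3251 -1.3437 -1.4760 , eef: 0.3342 0.1842 0.0222 , trq: 2.9772 16.1439 3.6201
step 41 , q: 4.1295 3.0229 0.0667 , qd: -0.5905 -0.9078 -1.8865 , eef: 0.3377 0.1815 0.0105 , trq: 3.8300 16.8755 3.9537
step 42 , q: 4.1270 3.0128 0.0358 , qd: 0.2542 -0.4396 -2.2188 , eef: 0.3407 0.1785 -0.0009 , trq: 4.0280 16.9946 4.1265
step 43 , q: 4.1372 3.0096 0.0006 , qd: 1.0955 -0.0004 -2.4572 , eef: 0.3429 0.1753 -0.0120 , trq: 3.7681 16.6974 4.1585
step 44 , q: 4.1594 3.0124 -0.0374 , qd: 1.8691 0.3767 -2.6144 , eef: 0.3443 0.1720 -0.0225 , trq: 3.2462 16.1970 4.0868
step 45 , q: 4.1925 3.0204 -0.0774 , qd: 2.5381 0.6795 -2.7135 , eef: 0.3449 0.1686 -0.0325 , trq: 2.6255 15.6183 3.9475
step 46 , q: 4.2347 3.0323 -0.1186 , qd: 3.0855 0.9052 -2.7711 , eef: 0.3448 0.1651 -0.0420 , trq: 2.0024 15.0404 3.7643
step 47 , q: 4.2842 3.0471 -0.1604 , qd: 3.5091 1.0580 -2.7979 , eef: 0.3441 0.1617 -0.0510 , trq: 1.4259 14.5036 3.5517
step 48 , q: 4.3392 3.0636 -0.2024 , qd: 3.8151 1.1458 -2.7991 , eef: 0.3430 0.1584 -0.0596 , trq: 0.9165 14.0255 3.3178
step 49 , q: 4.3980 3.0811 -0.2442 , qd: 4.0142 1.1780 -2.7767 , eef: 0.3416 0.1552 -0.0679


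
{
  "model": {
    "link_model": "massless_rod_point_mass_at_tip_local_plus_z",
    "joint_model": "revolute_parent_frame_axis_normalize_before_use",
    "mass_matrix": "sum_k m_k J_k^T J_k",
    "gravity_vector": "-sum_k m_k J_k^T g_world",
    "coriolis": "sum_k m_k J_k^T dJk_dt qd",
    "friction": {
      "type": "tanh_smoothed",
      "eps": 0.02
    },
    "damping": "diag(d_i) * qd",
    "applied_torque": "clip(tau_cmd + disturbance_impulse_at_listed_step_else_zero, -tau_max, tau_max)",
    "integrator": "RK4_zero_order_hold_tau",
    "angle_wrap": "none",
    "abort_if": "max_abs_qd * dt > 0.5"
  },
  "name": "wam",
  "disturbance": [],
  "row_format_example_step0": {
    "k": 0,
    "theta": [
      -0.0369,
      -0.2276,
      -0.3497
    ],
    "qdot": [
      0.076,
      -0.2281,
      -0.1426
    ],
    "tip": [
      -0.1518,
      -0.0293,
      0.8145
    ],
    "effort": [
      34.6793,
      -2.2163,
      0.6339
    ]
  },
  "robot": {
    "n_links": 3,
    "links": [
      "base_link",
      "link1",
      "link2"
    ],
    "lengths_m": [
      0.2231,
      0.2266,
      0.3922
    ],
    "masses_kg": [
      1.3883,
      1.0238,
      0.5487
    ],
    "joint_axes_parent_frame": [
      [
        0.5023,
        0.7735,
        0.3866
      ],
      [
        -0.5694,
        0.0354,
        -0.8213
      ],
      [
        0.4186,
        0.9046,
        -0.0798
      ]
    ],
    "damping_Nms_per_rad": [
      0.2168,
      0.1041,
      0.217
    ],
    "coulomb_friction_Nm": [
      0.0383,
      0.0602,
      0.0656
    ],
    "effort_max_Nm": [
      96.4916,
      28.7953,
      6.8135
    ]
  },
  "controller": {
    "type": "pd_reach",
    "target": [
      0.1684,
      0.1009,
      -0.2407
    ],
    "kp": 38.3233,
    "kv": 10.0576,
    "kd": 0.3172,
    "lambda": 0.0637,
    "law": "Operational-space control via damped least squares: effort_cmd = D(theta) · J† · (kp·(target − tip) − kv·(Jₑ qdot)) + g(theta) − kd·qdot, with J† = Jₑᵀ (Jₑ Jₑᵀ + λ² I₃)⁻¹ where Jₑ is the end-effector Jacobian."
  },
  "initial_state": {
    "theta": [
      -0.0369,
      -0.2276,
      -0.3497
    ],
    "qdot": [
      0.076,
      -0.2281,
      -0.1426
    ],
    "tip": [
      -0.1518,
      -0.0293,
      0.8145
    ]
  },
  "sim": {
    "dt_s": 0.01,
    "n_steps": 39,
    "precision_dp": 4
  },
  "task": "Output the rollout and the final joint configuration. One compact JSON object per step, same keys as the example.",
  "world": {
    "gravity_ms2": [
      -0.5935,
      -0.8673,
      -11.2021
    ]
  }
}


{"k":1,"theta":[-0.0285,-0.2242,-0.3639],"qdot":[1.5982,0.885,-2.6564],"tip":[-0.1514,-0.0303,0.8136],"effort":[32.8343,-2.4558,1.3517]}
{"k":2,"theta":[-0.006,-0.211,-0.4005],"qdot":[2.8853,1.7409,-4.6502],"tip":[-0.15,-0.0312,0.8111],"effort":[30.4937,-2.4233,1.7128]}
{"k":3,"theta":[0.0283,-0.1904,-0.4549],"qdot":[3.9594,2.3593,-6.2037],"tip":[-0.1472,-0.0322,0.807],"effort":[27.0337,-2.1026,1.8059]}
{"k":4,"theta":[0.0722,-0.1647,-0.5227],"qdot":[4.8146,2.7656,-7.327],"tip":[-0.1425,-0.0336,0.8011],"effort":[22.5072,-1.5521,1.6967]}
{"k":5,"theta":[0.1236,-0.1358,-0.5996],"qdot":[5.4481,2.997,-8.0296],"tip":[-0.1358,-0.0353,0.7934],"effort":[17.4872,-0.886,1.449]}
{"k":6,"theta":[0.1802,-0.1053,-0.6816],"qdot":[5.879,3.0997,-8.3611],"tip":[-0.1271,-0.0375,0.7839],"effort":[12.5982,-0.2139,1.1263]}
{"k":7,"theta":[0.2403,-0.0743,-0.7655],"qdot":[6.1443,3.1181,-8.4043],"tip":[-0.1166,-0.0401,0.7728],"effort":[8.2329,0.3949,0.783]}
{"k":8,"theta":[0.3024,-0.0432,-0.8488],"qdot":[6.286,3.0871,-8.2487],"tip":[-0.1045,-0.0431,0.7603],"effort":[4.5373,0.9116,0.458]}
{"k":9,"theta":[0.3655,-0.0127,-0.9298],"qdot":[6.341,3.0305,-7.9708],"tip":[-0.0911,-0.0465,0.7468],"effort":[1.5038,1.3328,0.174]}
{"k":10,"theta":[0.4289,0.0173,-1.0078],"qdot":[6.3381,2.9627,-7.6275],"tip":[-0.0767,-0.05,0.7325],"effort":[-0.9433,1.6673,-0.0588]}
{"k":11,"theta":[0.4921,0.0465,-1.0822],"qdot":[6.2975,2.8919,-7.257],"tip":[-0.0617,-0.0537,0.7174],"effort":[-2.8983,1.9281,-0.2388]}
{"k":12,"theta":[0.5547,0.0751,-1.1528],"qdot":[6.2333,2.8226,-6.8833],"tip":[-0.0463,-0.0575,0.7019],"effort":[-4.451,2.1281,-0.3687]}
{"k":13,"theta":[0.6166,0.1029,-1.2198],"qdot":[6.1548,2.7568,-6.5205],"tip":[-0.0308,-0.0613,0.6859],"effort":[-5.679,2.279,-0.454]}
{"k":14,"theta":[0.6777,0.1302,-1.2833],"qdot":[6.0683,2.6954,-6.1763],"tip":[-0.0153,-0.0649,0.6696],"effort":[-6.646,2.3904,-0.5006]}
{"k":15,"theta":[0.7379,0.1568,-1.3434],"qdot":[5.9781,2.6387,-5.8541],"tip":[-0.0,-0.0685,0.6531],"effort":[-7.4033,2.4702,-0.5147]}
{"k":16,"theta":[0.7972,0.183,-1.4004],"qdot":[5.8869,2.5865,-5.5552],"tip":[0.0149,-0.0719,0.6364],"effort":[-7.9918,2.525,-0.5021]}
{"k":17,"theta":[0.8556,0.2086,-1.4545],"qdot":[5.7965,2.5384,-5.2789],"tip":[0.0295,-0.0752,0.6195],"effort":[-8.444,2.5599,-0.4677]}
{"k":18,"theta":[0.9131,0.2337,-1.506],"qdot":[5.7083,2.494,-5.0241],"tip":[0.0436,-0.0782,0.6026],"effort":[-8.7855,2.5792,-0.4161]}
{"k":19,"theta":[0.9698,0.2585,-1.555],"qdot":[5.6231,2.453,-4.7891],"tip":[0.0571,-0.081,0.5856],"effort":[-9.0368,2.5863,-0.3511]}
{"k":20,"theta":[1.0256,0.2828,-1.6018],"qdot":[5.5416,2.4147,-4.572],"tip":[0.0701,-0.0837,0.5685],"effort":[-9.2143,2.5842,-0.2761]}
{"k":21,"theta":[1.0806,0.3068,-1.6465],"qdot":[5.464,2.3787,-4.371],"tip":[0.0825,-0.0861,0.5514],"effort":[-9.3307,2.5751,-0.1939]}
{"k":22,"theta":[1.1349,0.3304,-1.6893],"qdot":[5.3908,2.3445,-4.1843],"tip":[0.0942,-0.0883,0.5344],"effort":[-9.3966,2.5613,-0.1067]}
{"k":23,"theta":[1.1884,0.3536,-1.7302],"qdot":[5.322,2.3116,-4.0102],"tip":[0.1054,-0.0903,0.5174],"effort":[-9.4203,2.5442,-0.0166]}
{"k":24,"theta":[1.2413,0.3766,-1.7695],"qdot":[5.2579,2.2794,-3.8471],"tip":[0.116,-0.0921,0.5004],"effort":[-9.4084,2.5254,0.0749]}
{"k":25,"theta":[1.2936,0.3992,-1.8072],"qdot":[5.1984,2.2475,-3.6937],"tip":[0.1259,-0.0938,0.4836],"effort":[-9.3666,2.5061,0.1663]}
{"k":26,"theta":[1.3453,0.4215,-1.8434],"qdot":[5.1435,2.2153,-3.5487],"tip":[0.1353,-0.0953,0.4668],"effort":[-9.2992,2.4873,0.2565]}
{"k":27,"theta":[1.3965,0.4435,-1.8781],"qdot":[5.0934,2.1822,-3.4111],"tip":[0.1442,-0.0966,0.4501],"effort":[-9.2099,2.47,0.3447]}
{"k":28,"theta":[1.4472,0.4652,-1.9116],"qdot":[5.0479,2.1479,-3.2798],"tip":[0.1525,-0.0978,0.4336],"effort":[-9.1019,2.4548,0.4301]}
{"k":29,"theta":[1.4975,0.4865,-1.9437],"qdot":[5.007,2.1117,-3.154],"tip":[0.1603,-0.0988,0.4172],"effort":[-8.9777,2.4424,0.5121]}
{"k":30,"theta":[1.5473,0.5074,-1.9747],"qdot":[4.9705,2.0731,-3.0329],"tip":[0.1676,-0.0998,0.4009],"effort":[-8.8394,2.4332,0.5901]}
{"k":31,"theta":[1.5969,0.5279,-2.0044],"qdot":[4.9385,2.0317,-2.916],"tip":[0.1745,-0.1006,0.3848],"effort":[-8.6892,2.4278,0.6639]}
{"k":32,"theta":[1.6461,0.548,-2.033],"qdot":[4.9108,1.9871,-2.8026],"tip":[0.181,-0.1013,0.3689],"effort":[-8.5286,2.4263,0.7331]}
{"k":33,"theta":[1.6951,0.5677,-2.0605],"qdot":[4.8872,1.9387,-2.6922],"tip":[0.187,-0.1019,0.3531],"effort":[-8.3593,2.429,0.7974]}
{"k":34,"theta":[1.7439,0.5868,-2.0868],"qdot":[4.8674,1.8863,-2.5844],"tip":[0.1927,-0.1024,0.3375],"effort":[-8.1826,2.4359,0.8567]}
{"k":35,"theta":[1.7925,0.6054,-2.1121],"qdot":[4.8514,1.8294,-2.4789],"tip":[0.1981,-0.1028,0.322],"effort":[-7.9998,2.4471,0.9109]}
{"k":36,"theta":[1.841,0.6234,-2.1364],"qdot":[4.8387,1.7678,-2.3752],"tip":[0.2031,-0.1031,0.3067],"effort":[-7.8122,2.4625,0.9597]}
{"k":37,"theta":[1.8893,0.6407,-2.1596],"qdot":[4.829,1.7013,-2.2732],"tip":[0.2079,-0.1033,0.2916],"effort":[-7.6209,2.4821,1.0031]}
{"k":38,"theta":[1.9376,0.6574,-2.1819],"qdot":[4.822,1.6296,-2.1725],"tip":[0.2124,-0.1034,0.2766],"effort":[-7.427,2.5054,1.0411]}
{"k":39,"theta":[1.9858,0.6733,-2.2031],"qdot":[4.8173,1.5528,-2.0731],"tip":[0.2166,-0.1034,0.2618]}
{"summary": "final theta (rad): 1.9858 0.6733 -2.2031"}


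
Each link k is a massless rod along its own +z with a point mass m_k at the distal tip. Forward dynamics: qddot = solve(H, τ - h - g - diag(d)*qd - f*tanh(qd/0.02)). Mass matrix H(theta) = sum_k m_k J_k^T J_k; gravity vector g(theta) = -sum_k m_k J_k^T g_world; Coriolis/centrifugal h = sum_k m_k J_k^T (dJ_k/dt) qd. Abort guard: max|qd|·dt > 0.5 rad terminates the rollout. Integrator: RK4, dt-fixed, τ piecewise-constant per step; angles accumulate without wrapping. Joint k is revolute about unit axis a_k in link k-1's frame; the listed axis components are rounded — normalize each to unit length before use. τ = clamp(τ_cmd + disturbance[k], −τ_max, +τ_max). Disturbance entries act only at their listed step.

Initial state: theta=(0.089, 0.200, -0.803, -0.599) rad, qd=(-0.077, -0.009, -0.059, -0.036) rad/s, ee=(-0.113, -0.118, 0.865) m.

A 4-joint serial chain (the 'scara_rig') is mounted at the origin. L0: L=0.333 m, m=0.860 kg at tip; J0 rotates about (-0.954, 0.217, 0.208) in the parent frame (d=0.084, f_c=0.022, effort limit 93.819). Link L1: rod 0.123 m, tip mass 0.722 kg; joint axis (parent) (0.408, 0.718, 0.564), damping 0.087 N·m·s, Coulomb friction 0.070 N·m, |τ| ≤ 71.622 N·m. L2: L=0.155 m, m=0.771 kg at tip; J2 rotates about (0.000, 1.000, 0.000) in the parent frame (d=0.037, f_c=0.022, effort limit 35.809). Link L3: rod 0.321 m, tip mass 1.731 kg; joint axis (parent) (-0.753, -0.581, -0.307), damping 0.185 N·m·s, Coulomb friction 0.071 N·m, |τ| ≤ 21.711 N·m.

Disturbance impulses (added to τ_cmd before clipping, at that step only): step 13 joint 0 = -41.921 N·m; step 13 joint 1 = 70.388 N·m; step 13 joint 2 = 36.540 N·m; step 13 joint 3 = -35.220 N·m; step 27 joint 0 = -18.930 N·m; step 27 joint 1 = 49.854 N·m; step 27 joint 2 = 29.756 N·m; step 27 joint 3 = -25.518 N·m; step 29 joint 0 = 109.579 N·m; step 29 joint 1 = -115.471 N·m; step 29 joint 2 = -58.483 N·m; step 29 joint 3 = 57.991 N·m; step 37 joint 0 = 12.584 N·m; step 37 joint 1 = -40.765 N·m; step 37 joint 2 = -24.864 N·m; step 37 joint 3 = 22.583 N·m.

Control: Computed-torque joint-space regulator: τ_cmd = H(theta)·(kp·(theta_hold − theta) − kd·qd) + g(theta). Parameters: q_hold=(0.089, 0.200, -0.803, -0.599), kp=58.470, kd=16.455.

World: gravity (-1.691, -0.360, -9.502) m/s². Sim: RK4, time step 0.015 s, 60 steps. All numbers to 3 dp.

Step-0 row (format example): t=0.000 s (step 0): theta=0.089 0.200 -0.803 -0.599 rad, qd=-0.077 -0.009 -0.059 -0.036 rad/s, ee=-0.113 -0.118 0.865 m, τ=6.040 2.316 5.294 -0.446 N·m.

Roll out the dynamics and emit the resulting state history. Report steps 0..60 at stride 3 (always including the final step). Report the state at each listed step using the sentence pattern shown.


t=0.045 s (step 3): theta=0.087 0.200 -0.805 -0.599 rad, qd=-0.033 -0.005 -0.013 -0.003 rad/s, ee=-0.114 -0.120 0.864 m, τ=4.889 2.338 4.982 -0.450 N·m.
t=0.090 s (step 6): theta=0.086 0.200 -0.805 -0.599 rad, qd=-0.009 -0.005 -0.000 -0.004 rad/s, ee=-0.115 -0.120 0.864 m, τ=4.268 2.349 4.821 -0.446 N·m.
t=0.135 s (step 9): theta=0.086 0.200 -0.805 -0.598 rad, qd=0.003 -0.004 0.004 -0.005 rad/s, ee=-0.115 -0.121 0.864 m, τ=3.942 2.357 4.739 -0.445 N·m.
t=0.180 s (step 12): theta=0.086 0.201 -0.805 -0.598 rad, qd=0.007 -0.004 0.006 -0.005 rad/s, ee=-0.115 -0.120 0.864 m, τ=3.773 2.361 4.697 -0.445 N·m.
t=0.225 s (step 15): theta=0.096 0.374 -0.845 -0.375 rad, qd=0.123 5.263 -0.957 6.796 rad/s, ee=-0.104 -0.130 0.866 m, τ=12.168 -12.003 -1.366 4.481 N·m.
t=0.270 s (step 18): theta=0.096 0.490 -0.862 -0.236 rad, qd=-0.034 0.824 -0.092 0.714 rad/s, ee=-0.091 -0.140 0.864 m, τ=7.838 -5.301 1.761 2.258 N·m.
t=0.315 s (step 21): theta=0.094 0.497 -0.862 -0.237 rad, qd=-0.029 -0.205 0.082 -0.345 rad/s, ee=-0.087 -0.143 0.864 m, τ=5.872 -1.736 3.444 0.733 N·m.
t=0.360 s (step 24): theta=0.093 0.482 -0.857 -0.255 rad, qd=-0.020 -0.431 0.113 -0.420 rad/s, ee=-0.088 -0.143 0.865 m, τ=4.872 0.134 4.345 -0.133 N·m.
t=0.405 s (step 27): theta=0.092 0.461 -0.852 -0.274 rad, qd=-0.013 -0.481 0.113 -0.399 rad/s, ee=-0.092 -0.141 0.866 m, τ=-14.595 50.989 34.565 -21.711 N·m.
t=0.450 s (step 30): theta=0.102 0.466 -0.867 -0.320 rad, qd=1.749 -5.022 -3.682 -13.389 rad/s, ee=-0.082 -0.143 0.864 m, τ=-14.571 9.465 8.901 -1.806 N·m.
t=0.495 s (step 33): theta=0.144 0.345 -0.971 -0.635 rad, qd=0.486 -1.200 -1.256 -2.870 rad/s, ee=-0.089 -0.127 0.848 m, τ=-6.058 6.350 6.939 -1.711 N·m.
t=0.540 s (step 36): theta=0.157 0.314 -1.000 -0.694 rad, qd=0.104 -0.384 -0.158 -0.310 rad/s, ee=-0.096 -0.117 0.843 m, τ=-1.686 4.519 5.979 -1.451 N·m.
t=0.585 s (step 39): theta=0.160 0.301 -1.003 -0.657 rad, qd=0.015 -0.356 0.044 1.300 rad/s, ee=-0.113 -0.108 0.843 m, τ=-1.736 11.995 10.813 -5.789 N·m.
t=0.630 s (step 42): theta=0.156 0.281 -0.992 -0.624 rad, qd=-0.138 -0.457 0.368 0.346 rad/s, ee=-0.129 -0.101 0.844 m, τ=0.753 7.480 8.210 -3.357 N·m.
t=0.675 s (step 45): theta=0.149 0.263 -0.973 -0.616 rad, qd=-0.177 -0.359 0.465 0.073 rad/s, ee=-0.134 -0.100 0.845 m, τ=2.034 5.006 6.705 -2.036 N·m.
t=0.720 s (step 48): theta=0.141 0.249 -0.952 -0.614 rad, qd=-0.175 -0.249 0.469 0.016 rad/s, ee=-0.134 -0.101 0.848 m, τ=2.719 3.665 5.847 -1.318 N·m.
t=0.765 s (step 51): theta=0.134 0.240 -0.932 -0.613 rad, qd=-0.158 -0.167 0.430 0.015 rad/s, ee=-0.132 -0.102 0.850 m, τ=3.095 2.946 5.365 -0.925 N·m.
t=0.810 s (step 54): theta=0.127 0.234 -0.914 -0.612 rad, qd=-0.137 -0.115 0.374 0.014 rad/s, ee=-0.130 -0.105 0.852 m, τ=3.305 2.566 5.094 -0.705 N·m.
t=0.855 s (step 57): theta=0.121 0.230 -0.898 -0.612 rad, qd=-0.115 -0.081 0.315 0.013 rad/s, ee=-0.127 -0.107 0.854 m, τ=3.424 2.369 4.941 -0.582 N·m.
t=0.900 s (step 60): theta=0.117 0.227 -0.885 -0.611 rad, qd=-0.095 -0.057 0.260 0.013 rad/s, ee=-0.125 -0.109 0.856 m.
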